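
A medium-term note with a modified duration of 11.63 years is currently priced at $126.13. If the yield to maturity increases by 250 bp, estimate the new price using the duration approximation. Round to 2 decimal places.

Duration approximation: ΔP/P ≈ -D_mod · Δy = -11.63 × (+0.025) = -0.290750.
New price ≈ 126.13 × (1 - 0.290750) = 89.4577025.

$89.46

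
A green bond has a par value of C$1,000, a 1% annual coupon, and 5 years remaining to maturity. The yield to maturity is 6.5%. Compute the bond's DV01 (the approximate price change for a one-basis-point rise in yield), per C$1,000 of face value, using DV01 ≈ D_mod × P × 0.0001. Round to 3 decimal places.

Periodic yield y = 0.065.
  t   CF        PV=CF/(1+0.065)^t    t·PV
  1        10.00         9.3897         9.3897
  2        10.00         8.8166        17.6332
  3        10.00         8.2785        24.8355
  4        10.00         7.7732        31.0929
  5     1,010.00       737.1796     3,685.8982
  Σ                    771.4376     3,768.8495
P = 771.4376; D_Mac = 4.88549 yrs; D_mod = 4.58731 yrs.
DV01 ≈ 4.58731 × 771.4376 × 0.0001 = 0.353883.

C$0.354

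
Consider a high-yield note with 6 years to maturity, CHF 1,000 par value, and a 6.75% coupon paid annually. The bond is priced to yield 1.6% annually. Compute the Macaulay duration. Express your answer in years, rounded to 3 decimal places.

Periodic yield y = 0.016. Discount each cash flow and weight by its year:
  t   CF        PV=CF/(1+0.016)^t    t·PV
  1        67.50        66.4370        66.4370
  2        67.50        65.3908       130.7815
  3        67.50        64.3610       193.0829
  4        67.50        63.3474       253.3897
  5        67.50        62.3498       311.7491
  6     1,067.50       970.5226     5,823.1354
  Σ                  1,292.4086     6,778.5756
Price P = Σ PV = 1,292.4086.
Macaulay duration = Σ(t·PV) / P = 6,778.5756 / 1,292.4086 = 5.24492 years.

5.245 years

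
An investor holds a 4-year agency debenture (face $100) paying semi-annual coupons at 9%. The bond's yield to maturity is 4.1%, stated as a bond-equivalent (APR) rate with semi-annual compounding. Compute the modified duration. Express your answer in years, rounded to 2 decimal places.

Periodic yield y = 0.0205. First find Macaulay duration:
  t   CF        PV=CF/(1+0.0205)^t    t·PV
  1         4.50         4.4096         4.4096
  2         4.50         4.3210         8.6420
  3         4.50         4.2342        12.7027
  4         4.50         4.1492        16.5967
  5         4.50         4.0658        20.3291
  6         4.50         3.9841        23.9048
  7         4.50         3.9041        27.3287
  8       104.50        88.8408       710.7260
  Σ                    117.9088       824.6396
P = 117.9088; Macaulay duration = 824.6396 / 117.9088 = 6.99388 half-year periods = 3.49694 years.
Modified duration = D_Mac / (1 + y) = 3.49694 / 1.0205 = 3.42669 years.

3.43 years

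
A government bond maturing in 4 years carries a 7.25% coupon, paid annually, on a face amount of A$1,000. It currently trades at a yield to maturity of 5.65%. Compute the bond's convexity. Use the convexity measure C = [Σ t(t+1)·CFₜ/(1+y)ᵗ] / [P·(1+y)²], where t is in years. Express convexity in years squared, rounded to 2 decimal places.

15.68

With y = 0.0565:
  t   CF        PV=CF/(1+0.0565)^t    t·PV        t(t+1)·PV
  1        72.50        68.6228        68.6228         137.2456
  2        72.50        64.9530       129.9059         389.7178
  3        72.50        61.4794       184.4381         737.7526
  4     1,072.50       860.8338     3,443.3351      17,216.6754
  Σ                  1,055.8889     3,826.3020      18,481.3914
P = 1,055.8889.
Convexity = Σ t(t+1)·PV / [P·(1+y)²] = 18,481.3914 / (1,055.8889 × 1.116192) = 15.68113.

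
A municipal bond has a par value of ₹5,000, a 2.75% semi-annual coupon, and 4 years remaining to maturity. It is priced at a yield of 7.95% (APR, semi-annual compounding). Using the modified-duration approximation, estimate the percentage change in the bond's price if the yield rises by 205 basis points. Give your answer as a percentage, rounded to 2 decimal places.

-7.48%

Periodic yield y = 0.03975. Modified duration first:
  t   CF        PV=CF/(1+0.03975)^t    t·PV
  1        68.75        66.1217        66.1217
  2        68.75        63.5938       127.1876
  3        68.75        61.1626       183.4878
  4        68.75        58.8243       235.2973
  5        68.75        56.5755       282.8773
  6        68.75        54.4126       326.4753
  7        68.75        52.3323       366.3264
  8     5,068.75     3,710.8162    29,686.5293
  Σ                  4,123.8389    31,274.3027
P = 4,123.8389; D_Mac = 7.58378 half-year periods = 3.79189 yrs; D_mod = 3.79189/(1+0.03975) = 3.64693 yrs.
ΔP/P ≈ -D_mod · Δy = -3.64693 × (+0.0205) = -0.074762 = -7.4762%.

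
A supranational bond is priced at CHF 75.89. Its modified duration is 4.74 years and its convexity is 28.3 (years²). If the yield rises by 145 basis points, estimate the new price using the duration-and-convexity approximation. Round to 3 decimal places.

Duration effect: -D_mod·Δy = -4.74 × (+0.0145) = -0.068730
Convexity effect: ½·C·(Δy)² = 0.5 × 28.3 × (0.0145)² = +0.0029750375
ΔP/P ≈ -0.068730 + 0.0029750375 = -0.0657549625
New price ≈ 75.89 × (1 - 0.0657549625) = 70.899855895875.

CHF 70.900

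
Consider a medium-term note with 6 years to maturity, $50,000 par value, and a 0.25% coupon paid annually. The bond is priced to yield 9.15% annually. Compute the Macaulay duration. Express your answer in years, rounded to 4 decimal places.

Periodic yield y = 0.0915. Discount each cash flow and weight by its year:
  t   CF        PV=CF/(1+0.0915)^t    t·PV
  1       125.00       114.5213       114.5213
  2       125.00       104.9210       209.8421
  3       125.00        96.1255       288.3766
  4       125.00        88.0674       352.2695
  5       125.00        80.6847       403.4236
  6    50,125.00    29,642.3032   177,853.8193
  Σ                 30,126.6232   179,222.2524
Price P = Σ PV = 30,126.6232.
Macaulay duration = Σ(t·PV) / P = 179,222.2524 / 30,126.6232 = 5.94897 years.

5.9490 years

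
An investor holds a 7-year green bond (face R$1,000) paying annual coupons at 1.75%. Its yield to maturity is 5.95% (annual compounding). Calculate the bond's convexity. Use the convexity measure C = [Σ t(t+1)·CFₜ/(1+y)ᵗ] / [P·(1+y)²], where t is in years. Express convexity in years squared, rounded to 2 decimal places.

46.01

With y = 0.0595:
  t   CF        PV=CF/(1+0.0595)^t    t·PV        t(t+1)·PV
  1        17.50        16.5172        16.5172          33.0345
  2        17.50        15.5896        31.1793          93.5378
  3        17.50        14.7141        44.1424         176.5698
  4        17.50        13.8878        55.5513         277.7565
  5        17.50        13.1079        65.5395         393.2371
  6        17.50        12.3718        74.2307         519.6149
  7     1,017.50       678.9342     4,752.5395      38,020.3156
  Σ                    765.1227     5,039.6999      39,514.0662
P = 765.1227.
Convexity = Σ t(t+1)·PV / [P·(1+y)²] = 39,514.0662 / (765.1227 × 1.122540) = 46.00645.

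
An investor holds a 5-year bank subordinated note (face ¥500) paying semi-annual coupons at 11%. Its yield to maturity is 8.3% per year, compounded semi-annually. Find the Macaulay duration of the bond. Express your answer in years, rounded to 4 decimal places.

Periodic yield y = 0.0415. Discount each cash flow and weight by its period:
  t   CF        PV=CF/(1+0.0415)^t    t·PV
  1        27.50        26.4042        26.4042
  2        27.50        25.3521        50.7042
  3        27.50        24.3419        73.0258
  4        27.50        23.3720        93.4879
  5        27.50        22.4407       112.2035
  6        27.50        21.5465       129.2791
  7        27.50        20.6880       144.8158
  8        27.50        19.8636       158.9090
  9        27.50        19.0721       171.6492
  10      527.50       351.2608     3,512.6083
  Σ                    554.3420     4,473.0869
Price P = Σ PV = 554.3420.
Macaulay duration = Σ(t·PV) / P = 4,473.0869 / 554.3420 = 8.06918 half-year periods.
In years: 8.06918 / 2 = 4.03459 years.

4.0346 years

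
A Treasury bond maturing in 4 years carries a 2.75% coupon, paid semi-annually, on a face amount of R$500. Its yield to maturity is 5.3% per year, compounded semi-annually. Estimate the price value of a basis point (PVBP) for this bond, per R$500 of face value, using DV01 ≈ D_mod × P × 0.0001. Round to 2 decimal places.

Periodic yield y = 0.0265.
  t   CF        PV=CF/(1+0.0265)^t    t·PV
  1        6.875         6.6975         6.6975
  2        6.875         6.5246        13.0492
  3        6.875         6.3562        19.0685
  4        6.875         6.1921        24.7683
  5        6.875         6.0322        30.1612
  6        6.875         5.8765        35.2590
  7        6.875         5.7248        40.0736
  8      506.875       411.1774     3,289.4192
  Σ                    454.5813     3,458.4966
P = 454.5813; D_Mac = 7.60809 half-year periods = 3.80405 yrs; D_mod = 3.70584 yrs.
DV01 ≈ 3.70584 × 454.5813 × 0.0001 = 0.168461.

R$0.17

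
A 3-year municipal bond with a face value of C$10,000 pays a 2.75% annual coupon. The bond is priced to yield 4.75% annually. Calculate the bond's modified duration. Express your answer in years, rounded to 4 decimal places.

2.7856 years

Periodic yield y = 0.0475. First find Macaulay duration:
  t   CF        PV=CF/(1+0.0475)^t    t·PV
  1       275.00       262.5298       262.5298
  2       275.00       250.6251       501.2503
  3    10,275.00     8,939.6339    26,818.9018
  Σ                  9,452.7889    27,582.6819
P = 9,452.7889; Macaulay duration = 27,582.6819 / 9,452.7889 = 2.91794 years.
Modified duration = D_Mac / (1 + y) = 2.91794 / 1.0475 = 2.78562 years.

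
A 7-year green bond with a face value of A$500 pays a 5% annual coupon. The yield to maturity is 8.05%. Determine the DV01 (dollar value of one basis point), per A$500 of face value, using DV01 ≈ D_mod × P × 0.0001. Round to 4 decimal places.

A$0.2328

Periodic yield y = 0.0805.
  t   CF        PV=CF/(1+0.0805)^t    t·PV
  1        25.00        23.1374        23.1374
  2        25.00        21.4136        42.8273
  3        25.00        19.8183        59.4548
  4        25.00        18.3418        73.3670
  5        25.00        16.9752        84.8762
  6        25.00        15.7105        94.2633
  7       525.00       305.3415     2,137.3908
  Σ                    420.7384     2,515.3169
P = 420.7384; D_Mac = 5.97834 yrs; D_mod = 5.53294 yrs.
DV01 ≈ 5.53294 × 420.7384 × 0.0001 = 0.232792.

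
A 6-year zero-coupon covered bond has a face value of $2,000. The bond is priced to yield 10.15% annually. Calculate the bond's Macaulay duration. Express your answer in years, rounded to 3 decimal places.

A zero-coupon bond has a single cash flow at maturity, so its Macaulay duration equals its maturity: 6 years.

6.000 years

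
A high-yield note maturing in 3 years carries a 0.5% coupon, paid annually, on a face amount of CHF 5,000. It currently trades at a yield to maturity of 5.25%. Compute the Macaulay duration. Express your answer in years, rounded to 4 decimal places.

2.9839 years

Periodic yield y = 0.0525. Discount each cash flow and weight by its year:
  t   CF        PV=CF/(1+0.0525)^t    t·PV
  1        25.00        23.7530        23.7530
  2        25.00        22.5681        45.1363
  3     5,025.00     4,309.9254    12,929.7762
  Σ                  4,356.2465    12,998.6654
Price P = Σ PV = 4,356.2465.
Macaulay duration = Σ(t·PV) / P = 12,998.6654 / 4,356.2465 = 2.98391 years.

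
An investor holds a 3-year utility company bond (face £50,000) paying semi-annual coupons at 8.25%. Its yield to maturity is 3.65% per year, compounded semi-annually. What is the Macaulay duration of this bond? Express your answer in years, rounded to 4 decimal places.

Periodic yield y = 0.01825. Discount each cash flow and weight by its period:
  t   CF        PV=CF/(1+0.01825)^t    t·PV
  1     2,062.50     2,025.5340     2,025.5340
  2     2,062.50     1,989.2305     3,978.4611
  3     2,062.50     1,953.5778     5,860.7333
  4     2,062.50     1,918.5640     7,674.2558
  5     2,062.50     1,884.1777     9,420.8886
  6    52,062.50    46,708.7781   280,252.6685
  Σ                 56,479.8621   309,212.5413
Price P = Σ PV = 56,479.8621.
Macaulay duration = Σ(t·PV) / P = 309,212.5413 / 56,479.8621 = 5.47474 half-year periods.
In years: 5.47474 / 2 = 2.73737 years.

2.7374 years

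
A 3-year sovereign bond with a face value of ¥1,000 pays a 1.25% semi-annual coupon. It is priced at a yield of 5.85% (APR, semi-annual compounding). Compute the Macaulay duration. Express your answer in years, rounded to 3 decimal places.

2.950 years

Periodic yield y = 0.02925. Discount each cash flow and weight by its period:
  t   CF        PV=CF/(1+0.02925)^t    t·PV
  1         6.25         6.0724         6.0724
  2         6.25         5.8998        11.7996
  3         6.25         5.7321        17.1964
  4         6.25         5.5692        22.2770
  5         6.25         5.4110        27.0549
  6     1,006.25       846.4097     5,078.4583
  Σ                    875.0943     5,162.8586
Price P = Σ PV = 875.0943.
Macaulay duration = Σ(t·PV) / P = 5,162.8586 / 875.0943 = 5.89977 half-year periods.
In years: 5.89977 / 2 = 2.94989 years.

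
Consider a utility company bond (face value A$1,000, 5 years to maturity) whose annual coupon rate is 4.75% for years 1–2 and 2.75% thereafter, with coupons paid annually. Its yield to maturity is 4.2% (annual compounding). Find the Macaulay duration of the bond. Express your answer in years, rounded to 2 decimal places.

4.60 years

Periodic yield y = 0.042. Discount each cash flow and weight by its year:
  t   CF        PV=CF/(1+0.042)^t    t·PV
  1        47.50        45.5854        45.5854
  2        47.50        43.7480        87.4960
  3        27.50        24.3069        72.9207
  4        27.50        23.3272        93.3086
  5     1,027.50       836.4563     4,182.2813
  Σ                    973.4237     4,481.5920
Price P = Σ PV = 973.4237.
Macaulay duration = Σ(t·PV) / P = 4,481.5920 / 973.4237 = 4.60395 years.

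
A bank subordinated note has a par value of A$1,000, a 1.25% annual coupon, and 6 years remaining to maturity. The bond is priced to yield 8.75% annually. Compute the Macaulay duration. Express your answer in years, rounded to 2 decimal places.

Periodic yield y = 0.0875. Discount each cash flow and weight by its year:
  t   CF        PV=CF/(1+0.0875)^t    t·PV
  1        12.50        11.4943        11.4943
  2        12.50        10.5694        21.1389
  3        12.50         9.7190        29.1570
  4        12.50         8.9370        35.7481
  5        12.50         8.2180        41.0898
  6     1,012.50       612.0959     3,672.5751
  Σ                    661.0335     3,811.2031
Price P = Σ PV = 661.0335.
Macaulay duration = Σ(t·PV) / P = 3,811.2031 / 661.0335 = 5.76552 years.

5.77 years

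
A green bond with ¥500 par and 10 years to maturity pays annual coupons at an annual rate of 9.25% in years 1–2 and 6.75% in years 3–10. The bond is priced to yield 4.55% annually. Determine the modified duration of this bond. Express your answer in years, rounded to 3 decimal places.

7.221 years

Periodic yield y = 0.0455. First find Macaulay duration:
  t   CF        PV=CF/(1+0.0455)^t    t·PV
  1        46.25        44.2372        44.2372
  2        46.25        42.3120        84.6240
  3        33.75        29.5326        88.5978
  4        33.75        28.2473       112.9894
  5        33.75        27.0180       135.0901
  6        33.75        25.8422       155.0532
  7        33.75        24.7176       173.0229
  8        33.75        23.6419       189.1348
  9        33.75        22.6130       203.5167
  10      533.75       342.0562     3,420.5624
  Σ                    610.2180     4,606.8285
P = 610.2180; Macaulay duration = 4,606.8285 / 610.2180 = 7.54948 years.
Modified duration = D_Mac / (1 + y) = 7.54948 / 1.0455 = 7.22093 years.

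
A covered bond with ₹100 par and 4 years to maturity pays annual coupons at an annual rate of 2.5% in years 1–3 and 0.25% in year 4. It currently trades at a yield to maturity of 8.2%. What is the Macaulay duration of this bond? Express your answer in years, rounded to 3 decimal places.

3.834 years

Periodic yield y = 0.082. Discount each cash flow and weight by its year:
  t   CF        PV=CF/(1+0.082)^t    t·PV
  1         2.50         2.3105         2.3105
  2         2.50         2.1354         4.2709
  3         2.50         1.9736         5.9208
  4       100.25        73.1434       292.5737
  Σ                     79.5630       305.0759
Price P = Σ PV = 79.5630.
Macaulay duration = Σ(t·PV) / P = 305.0759 / 79.5630 = 3.83439 years.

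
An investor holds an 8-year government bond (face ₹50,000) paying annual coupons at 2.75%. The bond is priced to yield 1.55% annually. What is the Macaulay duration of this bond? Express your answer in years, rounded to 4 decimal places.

7.3250 years

Periodic yield y = 0.0155. Discount each cash flow and weight by its year:
  t   CF        PV=CF/(1+0.0155)^t    t·PV
  1     1,375.00     1,354.0128     1,354.0128
  2     1,375.00     1,333.3459     2,666.6919
  3     1,375.00     1,312.9945     3,938.9836
  4     1,375.00     1,292.9537     5,171.8150
  5     1,375.00     1,273.2188     6,366.0942
  6     1,375.00     1,253.7852     7,522.7111
  7     1,375.00     1,234.6481     8,642.5369
  8    51,375.00    45,426.8280   363,414.6243
  Σ                 54,481.7872   399,077.4698
Price P = Σ PV = 54,481.7872.
Macaulay duration = Σ(t·PV) / P = 399,077.4698 / 54,481.7872 = 7.32497 years.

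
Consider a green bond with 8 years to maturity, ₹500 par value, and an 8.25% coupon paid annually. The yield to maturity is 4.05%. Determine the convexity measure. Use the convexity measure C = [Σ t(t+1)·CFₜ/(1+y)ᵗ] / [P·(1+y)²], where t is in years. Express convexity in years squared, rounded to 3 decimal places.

48.909

With y = 0.0405:
  t   CF        PV=CF/(1+0.0405)^t    t·PV        t(t+1)·PV
  1        41.25        39.6444        39.6444          79.2888
  2        41.25        38.1013        76.2026         228.6078
  3        41.25        36.6183       109.8548         439.4191
  4        41.25        35.1929       140.7718         703.8589
  5        41.25        33.8231       169.1155       1,014.6933
  6        41.25        32.5066       195.0396       1,365.2769
  7        41.25        31.2413       218.6892       1,749.5139
  8       541.25       393.9683     3,151.7461      28,365.7146
  Σ                    641.0962     4,101.0640      33,946.3733
P = 641.0962.
Convexity = Σ t(t+1)·PV / [P·(1+y)²] = 33,946.3733 / (641.0962 × 1.082640) = 48.90869.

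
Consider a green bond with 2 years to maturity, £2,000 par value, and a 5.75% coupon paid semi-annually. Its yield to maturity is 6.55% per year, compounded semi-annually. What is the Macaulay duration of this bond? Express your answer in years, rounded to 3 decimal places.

Periodic yield y = 0.03275. Discount each cash flow and weight by its period:
  t   CF        PV=CF/(1+0.03275)^t    t·PV
  1        57.50        55.6766        55.6766
  2        57.50        53.9110       107.8220
  3        57.50        52.2014       156.6042
  4     2,057.50     1,808.6687     7,234.6749
  Σ                  1,970.4577     7,554.7777
Price P = Σ PV = 1,970.4577.
Macaulay duration = Σ(t·PV) / P = 7,554.7777 / 1,970.4577 = 3.83402 half-year periods.
In years: 3.83402 / 2 = 1.91701 years.

1.917 years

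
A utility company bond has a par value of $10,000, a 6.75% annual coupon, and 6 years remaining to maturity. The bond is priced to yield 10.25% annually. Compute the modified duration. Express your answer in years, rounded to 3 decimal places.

Periodic yield y = 0.1025. First find Macaulay duration:
  t   CF        PV=CF/(1+0.1025)^t    t·PV
  1       675.00       612.2449       612.2449
  2       675.00       555.3242     1,110.6483
  3       675.00       503.6954     1,511.0862
  4       675.00       456.8666     1,827.4663
  5       675.00       414.3914     2,071.9572
  6    10,675.00     5,944.2394    35,665.4366
  Σ                  8,486.7619    42,798.8396
P = 8,486.7619; Macaulay duration = 42,798.8396 / 8,486.7619 = 5.04301 years.
Modified duration = D_Mac / (1 + y) = 5.04301 / 1.1025 = 4.57416 years.

4.574 years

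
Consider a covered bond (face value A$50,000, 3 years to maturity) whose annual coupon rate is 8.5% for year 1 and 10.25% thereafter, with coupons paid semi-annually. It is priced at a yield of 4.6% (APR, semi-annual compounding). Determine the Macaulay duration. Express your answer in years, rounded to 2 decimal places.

2.71 years

Periodic yield y = 0.023. Discount each cash flow and weight by its period:
  t   CF        PV=CF/(1+0.023)^t    t·PV
  1     2,125.00     2,077.2239     2,077.2239
  2     2,125.00     2,030.5218     4,061.0437
  3     2,562.50     2,393.5195     7,180.5585
  4     2,562.50     2,339.7063     9,358.8251
  5     2,562.50     2,287.1029    11,435.5145
  6    52,562.50    45,858.7498   275,152.4988
  Σ                 56,986.8242   309,265.6645
Price P = Σ PV = 56,986.8242.
Macaulay duration = Σ(t·PV) / P = 309,265.6645 / 56,986.8242 = 5.42697 half-year periods.
In years: 5.42697 / 2 = 2.71348 years.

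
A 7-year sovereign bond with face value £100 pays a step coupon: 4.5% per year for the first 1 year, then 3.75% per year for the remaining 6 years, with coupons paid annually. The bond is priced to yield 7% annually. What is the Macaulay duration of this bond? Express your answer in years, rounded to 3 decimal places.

Periodic yield y = 0.07. Discount each cash flow and weight by its year:
  t   CF        PV=CF/(1+0.07)^t    t·PV
  1         4.50         4.2056         4.2056
  2         3.75         3.2754         6.5508
  3         3.75         3.0611         9.1834
  4         3.75         2.8609        11.4434
  5         3.75         2.6737        13.3685
  6         3.75         2.4988        14.9927
  7       103.75        64.6103       452.2720
  Σ                     83.1857       512.0164
Price P = Σ PV = 83.1857.
Macaulay duration = Σ(t·PV) / P = 512.0164 / 83.1857 = 6.15510 years.

6.155 years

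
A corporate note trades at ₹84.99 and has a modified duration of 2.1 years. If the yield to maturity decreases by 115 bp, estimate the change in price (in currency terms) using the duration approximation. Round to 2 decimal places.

+₹2.05

Duration approximation: ΔP/P ≈ -D_mod · Δy = -2.1 × (-0.0115) = +0.024150.
ΔP ≈ 84.99 × (+0.024150) = +2.0525085.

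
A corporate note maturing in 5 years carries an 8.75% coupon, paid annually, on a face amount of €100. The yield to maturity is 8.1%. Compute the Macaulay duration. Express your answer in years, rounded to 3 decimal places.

Periodic yield y = 0.081. Discount each cash flow and weight by its year:
  t   CF        PV=CF/(1+0.081)^t    t·PV
  1         8.75         8.0944         8.0944
  2         8.75         7.4878        14.9757
  3         8.75         6.9268        20.7803
  4         8.75         6.4077        25.6310
  5       108.75        73.6717       368.3586
  Σ                    102.5884       437.8399
Price P = Σ PV = 102.5884.
Macaulay duration = Σ(t·PV) / P = 437.8399 / 102.5884 = 4.26793 years.

4.268 years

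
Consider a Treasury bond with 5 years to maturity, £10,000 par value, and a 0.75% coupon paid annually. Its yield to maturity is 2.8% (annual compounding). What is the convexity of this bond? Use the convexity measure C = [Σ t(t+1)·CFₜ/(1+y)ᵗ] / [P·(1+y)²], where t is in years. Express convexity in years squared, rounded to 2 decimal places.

27.80

With y = 0.028:
  t   CF        PV=CF/(1+0.028)^t    t·PV        t(t+1)·PV
  1        75.00        72.9572        72.9572         145.9144
  2        75.00        70.9700       141.9401         425.8202
  3        75.00        69.0370       207.1110         828.4440
  4        75.00        67.1566       268.6265       1,343.1323
  5    10,075.00     8,775.6538    43,878.2690     263,269.6137
  Σ                  9,055.7746    44,568.9037     266,012.9247
P = 9,055.7746.
Convexity = Σ t(t+1)·PV / [P·(1+y)²] = 266,012.9247 / (9,055.7746 × 1.056784) = 27.79655.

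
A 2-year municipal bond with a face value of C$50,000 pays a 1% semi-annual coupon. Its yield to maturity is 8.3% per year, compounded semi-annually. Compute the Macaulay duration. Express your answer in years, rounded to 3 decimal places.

Periodic yield y = 0.0415. Discount each cash flow and weight by its period:
  t   CF        PV=CF/(1+0.0415)^t    t·PV
  1       250.00       240.0384       240.0384
  2       250.00       230.4737       460.9475
  3       250.00       221.2902       663.8706
  4    50,250.00    42,706.9906   170,827.9622
  Σ                 43,398.7929   172,192.8187
Price P = Σ PV = 43,398.7929.
Macaulay duration = Σ(t·PV) / P = 172,192.8187 / 43,398.7929 = 3.96769 half-year periods.
In years: 3.96769 / 2 = 1.98384 years.

1.984 years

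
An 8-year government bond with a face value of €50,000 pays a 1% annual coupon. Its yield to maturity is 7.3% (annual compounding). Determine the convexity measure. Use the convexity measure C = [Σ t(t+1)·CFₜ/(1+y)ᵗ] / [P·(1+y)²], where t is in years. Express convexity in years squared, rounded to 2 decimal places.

58.81

With y = 0.073:
  t   CF        PV=CF/(1+0.073)^t    t·PV        t(t+1)·PV
  1       500.00       465.9832       465.9832         931.9664
  2       500.00       434.2807       868.5615       2,605.6844
  3       500.00       404.7351     1,214.2052       4,856.8209
  4       500.00       377.1995     1,508.7980       7,543.9901
  5       500.00       351.5373     1,757.6864      10,546.1186
  6       500.00       327.6210     1,965.7257      13,760.0801
  7       500.00       305.3317     2,137.3222      17,098.5774
  8    50,500.00    28,740.4526   229,923.6205   2,069,312.5841
  Σ                 31,407.1411   239,841.9027   2,126,655.8219
P = 31,407.1411.
Convexity = Σ t(t+1)·PV / [P·(1+y)²] = 2,126,655.8219 / (31,407.1411 × 1.151329) = 58.81246.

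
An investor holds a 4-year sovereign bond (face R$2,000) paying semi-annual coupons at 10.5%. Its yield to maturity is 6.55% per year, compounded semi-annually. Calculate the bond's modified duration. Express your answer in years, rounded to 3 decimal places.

3.304 years

Periodic yield y = 0.03275. First find Macaulay duration:
  t   CF        PV=CF/(1+0.03275)^t    t·PV
  1       105.00       101.6703       101.6703
  2       105.00        98.4462       196.8924
  3       105.00        95.3243       285.9729
  4       105.00        92.3014       369.2058
  5       105.00        89.3744       446.8721
  6       105.00        86.5402       519.2414
  7       105.00        83.7959       586.5714
  8     2,105.00     1,626.6363    13,013.0907
  Σ                  2,274.0892    15,519.5171
P = 2,274.0892; Macaulay duration = 15,519.5171 / 2,274.0892 = 6.82450 half-year periods = 3.41225 years.
Modified duration = D_Mac / (1 + y) = 3.41225 / 1.03275 = 3.30404 years.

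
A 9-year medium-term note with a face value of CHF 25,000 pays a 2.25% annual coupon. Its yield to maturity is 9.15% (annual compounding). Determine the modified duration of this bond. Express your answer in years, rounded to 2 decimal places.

7.29 years

Periodic yield y = 0.0915. First find Macaulay duration:
  t   CF        PV=CF/(1+0.0915)^t    t·PV
  1       562.50       515.3459       515.3459
  2       562.50       472.1446       944.2892
  3       562.50       432.5649     1,297.6948
  4       562.50       396.3032     1,585.2128
  5       562.50       363.0813     1,815.4063
  6       562.50       332.6443     1,995.8658
  7       562.50       304.7589     2,133.3121
  8       562.50       279.2111     2,233.6884
  9    25,562.50    11,624.9118   104,624.2058
  Σ                 14,720.9658   117,145.0210
P = 14,720.9658; Macaulay duration = 117,145.0210 / 14,720.9658 = 7.95770 years.
Modified duration = D_Mac / (1 + y) = 7.95770 / 1.0915 = 7.29061 years.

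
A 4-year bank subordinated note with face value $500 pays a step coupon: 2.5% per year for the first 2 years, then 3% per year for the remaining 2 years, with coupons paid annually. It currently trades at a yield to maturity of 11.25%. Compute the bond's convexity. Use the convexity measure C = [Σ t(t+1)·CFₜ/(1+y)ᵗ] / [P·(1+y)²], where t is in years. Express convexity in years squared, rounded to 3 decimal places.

With y = 0.1125:
  t   CF        PV=CF/(1+0.1125)^t    t·PV        t(t+1)·PV
  1        12.50        11.2360        11.2360          22.4719
  2        12.50        10.0997        20.1995          60.5984
  3        15.00        10.8941        32.6823         130.7292
  4       515.00       336.2073     1,344.8292       6,724.1462
  Σ                    368.4371     1,408.9469       6,937.9456
P = 368.4371.
Convexity = Σ t(t+1)·PV / [P·(1+y)²] = 6,937.9456 / (368.4371 × 1.237656) = 15.21484.

15.215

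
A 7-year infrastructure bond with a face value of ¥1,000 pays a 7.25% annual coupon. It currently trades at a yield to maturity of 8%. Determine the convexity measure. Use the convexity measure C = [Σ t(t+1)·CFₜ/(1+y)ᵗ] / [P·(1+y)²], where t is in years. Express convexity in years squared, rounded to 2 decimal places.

With y = 0.08:
  t   CF        PV=CF/(1+0.08)^t    t·PV        t(t+1)·PV
  1        72.50        67.1296        67.1296         134.2593
  2        72.50        62.1571       124.3141         372.9424
  3        72.50        57.5528       172.6585         690.6340
  4        72.50        53.2897       213.1587       1,065.7933
  5        72.50        49.3423       246.7114       1,480.2685
  6        72.50        45.6873       274.1238       1,918.8665
  7     1,072.50       625.7934     4,380.5541      35,044.4331
  Σ                    960.9522     5,478.6503      40,707.1971
P = 960.9522.
Convexity = Σ t(t+1)·PV / [P·(1+y)²] = 40,707.1971 / (960.9522 × 1.166400) = 36.31800.

36.32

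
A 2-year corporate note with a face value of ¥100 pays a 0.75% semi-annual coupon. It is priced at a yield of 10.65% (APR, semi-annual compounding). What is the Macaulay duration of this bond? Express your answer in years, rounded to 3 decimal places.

Periodic yield y = 0.05325. Discount each cash flow and weight by its period:
  t   CF        PV=CF/(1+0.05325)^t    t·PV
  1        0.375         0.3560         0.3560
  2        0.375         0.3380         0.6761
  3        0.375         0.3209         0.9628
  4      100.375        81.5642       326.2569
  Σ                     82.5793       328.2518
Price P = Σ PV = 82.5793.
Macaulay duration = Σ(t·PV) / P = 328.2518 / 82.5793 = 3.97499 half-year periods.
In years: 3.97499 / 2 = 1.98750 years.

1.987 years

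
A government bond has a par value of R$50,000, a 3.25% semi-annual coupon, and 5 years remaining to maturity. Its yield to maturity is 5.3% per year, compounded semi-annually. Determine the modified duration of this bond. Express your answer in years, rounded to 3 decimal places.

Periodic yield y = 0.0265. First find Macaulay duration:
  t   CF        PV=CF/(1+0.0265)^t    t·PV
  1       812.50       791.5246       791.5246
  2       812.50       771.0907     1,542.1814
  3       812.50       751.1843     2,253.5529
  4       812.50       731.7918     2,927.1673
  5       812.50       712.9000     3,564.4999
  6       812.50       694.4958     4,166.9750
  7       812.50       676.5668     4,735.9677
  8       812.50       659.1007     5,272.8052
  9       812.50       642.0854     5,778.7685
  10   50,812.50    39,118.3948   391,183.9484
  Σ                 45,549.1349   422,217.3909
P = 45,549.1349; Macaulay duration = 422,217.3909 / 45,549.1349 = 9.26949 half-year periods = 4.63475 years.
Modified duration = D_Mac / (1 + y) = 4.63475 / 1.0265 = 4.51510 years.

4.515 years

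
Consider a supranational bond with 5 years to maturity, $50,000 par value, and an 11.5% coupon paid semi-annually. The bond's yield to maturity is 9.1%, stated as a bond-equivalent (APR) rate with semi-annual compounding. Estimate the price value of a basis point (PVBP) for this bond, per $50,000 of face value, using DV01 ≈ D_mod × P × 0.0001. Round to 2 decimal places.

Periodic yield y = 0.0455.
  t   CF        PV=CF/(1+0.0455)^t    t·PV
  1     2,875.00     2,749.8804     2,749.8804
  2     2,875.00     2,630.2061     5,260.4121
  3     2,875.00     2,515.7399     7,547.2197
  4     2,875.00     2,406.2553     9,625.0211
  5     2,875.00     2,301.5354    11,507.6771
  6     2,875.00     2,201.3730    13,208.2377
  7     2,875.00     2,105.5695    14,738.9868
  8     2,875.00     2,013.9355    16,111.4838
  9     2,875.00     1,926.2893    17,336.6038
  10   52,875.00    33,885.1965   338,851.9653
  Σ                 54,735.9809   436,937.4879
P = 54,735.9809; D_Mac = 7.98264 half-year periods = 3.99132 yrs; D_mod = 3.81762 yrs.
DV01 ≈ 3.81762 × 54,735.9809 × 0.0001 = 20.896102.

$20.90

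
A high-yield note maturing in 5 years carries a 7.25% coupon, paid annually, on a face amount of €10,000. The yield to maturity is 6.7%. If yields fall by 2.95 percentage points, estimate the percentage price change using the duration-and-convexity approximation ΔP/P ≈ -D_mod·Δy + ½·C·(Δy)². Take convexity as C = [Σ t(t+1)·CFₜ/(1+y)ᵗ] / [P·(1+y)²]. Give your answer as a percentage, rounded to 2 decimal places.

With y = 0.067:
  t   CF        PV=CF/(1+0.067)^t    t·PV        t(t+1)·PV
  1       725.00       679.4752       679.4752       1,358.9503
  2       725.00       636.8090     1,273.6179       3,820.8538
  3       725.00       596.8219     1,790.4657       7,161.8628
  4       725.00       559.3457     2,237.3829      11,186.9146
  5    10,725.00     7,754.8822    38,774.4109     232,646.4653
  Σ                 10,227.3339    44,755.3526     256,175.0468
P = 10,227.3339; D_Mac = 4.37605 yrs; D_mod = 4.10127 yrs; C = 22.00116.
Duration effect: -4.10127 × (-0.0295) = +0.120987
Convexity effect: 0.5 × 22.00116 × (-0.0295)² = +0.0095733
ΔP/P ≈ +0.120987 + 0.0095733 = +0.130561 = +13.0561%.

+13.06%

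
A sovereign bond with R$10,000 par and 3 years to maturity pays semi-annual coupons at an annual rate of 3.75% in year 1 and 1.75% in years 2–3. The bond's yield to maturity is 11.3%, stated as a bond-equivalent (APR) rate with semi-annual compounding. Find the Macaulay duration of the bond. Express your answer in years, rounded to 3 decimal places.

Periodic yield y = 0.0565. Discount each cash flow and weight by its period:
  t   CF        PV=CF/(1+0.0565)^t    t·PV
  1       187.50       177.4728       177.4728
  2       187.50       167.9818       335.9636
  3        87.50        74.1993       222.5978
  4        87.50        70.2312       280.9248
  5        87.50        66.4753       332.3767
  6    10,087.50     7,253.8161    43,522.8964
  Σ                  7,810.1765    44,872.2321
Price P = Σ PV = 7,810.1765.
Macaulay duration = Σ(t·PV) / P = 44,872.2321 / 7,810.1765 = 5.74535 half-year periods.
In years: 5.74535 / 2 = 2.87268 years.

2.873 years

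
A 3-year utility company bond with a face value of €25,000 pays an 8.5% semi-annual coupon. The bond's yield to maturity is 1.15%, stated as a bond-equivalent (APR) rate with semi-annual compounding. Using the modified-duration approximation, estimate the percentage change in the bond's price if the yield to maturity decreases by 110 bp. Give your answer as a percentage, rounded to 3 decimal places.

+2.998%

Periodic yield y = 0.00575. Modified duration first:
  t   CF        PV=CF/(1+0.00575)^t    t·PV
  1     1,062.50     1,056.4256     1,056.4256
  2     1,062.50     1,050.3858     2,100.7717
  3     1,062.50     1,044.3806     3,133.1419
  4     1,062.50     1,038.4098     4,153.6392
  5     1,062.50     1,032.4731     5,162.3653
  6    26,062.50    25,181.1654   151,086.9921
  Σ                 30,403.2402   166,693.3358
P = 30,403.2402; D_Mac = 5.48275 half-year periods = 2.74137 yrs; D_mod = 2.74137/(1+0.00575) = 2.72570 yrs.
ΔP/P ≈ -D_mod · Δy = -2.72570 × (-0.011) = +0.029983 = +2.9983%.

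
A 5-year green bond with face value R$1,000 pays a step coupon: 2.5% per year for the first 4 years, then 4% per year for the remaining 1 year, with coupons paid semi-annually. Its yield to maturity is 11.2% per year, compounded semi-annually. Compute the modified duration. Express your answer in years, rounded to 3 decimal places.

Periodic yield y = 0.056. First find Macaulay duration:
  t   CF        PV=CF/(1+0.056)^t    t·PV
  1        12.50        11.8371        11.8371
  2        12.50        11.2094        22.4188
  3        12.50        10.6150        31.8449
  4        12.50        10.0520        40.2082
  5        12.50         9.5190        47.5949
  6        12.50         9.0142        54.0851
  7        12.50         8.5362        59.7531
  8        12.50         8.0835        64.6679
  9        20.00        12.2477       110.2293
  10    1,020.00       591.5085     5,915.0850
  Σ                    682.6225     6,357.7243
P = 682.6225; Macaulay duration = 6,357.7243 / 682.6225 = 9.31367 half-year periods = 4.65684 years.
Modified duration = D_Mac / (1 + y) = 4.65684 / 1.056 = 4.40988 years.

4.410 years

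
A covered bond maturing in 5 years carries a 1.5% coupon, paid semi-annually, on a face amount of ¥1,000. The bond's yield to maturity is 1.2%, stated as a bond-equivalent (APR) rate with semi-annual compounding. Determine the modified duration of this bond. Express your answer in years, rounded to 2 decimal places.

Periodic yield y = 0.006. First find Macaulay duration:
  t   CF        PV=CF/(1+0.006)^t    t·PV
  1         7.50         7.4553         7.4553
  2         7.50         7.4108        14.8216
  3         7.50         7.3666        22.0998
  4         7.50         7.3227        29.2907
  5         7.50         7.2790        36.3950
  6         7.50         7.2356        43.4135
  7         7.50         7.1924        50.3470
  8         7.50         7.1495        57.1962
  9         7.50         7.1069        63.9620
  10    1,007.50       948.9979     9,489.9789
  Σ                  1,014.5167     9,814.9599
P = 1,014.5167; Macaulay duration = 9,814.9599 / 1,014.5167 = 9.67452 half-year periods = 4.83726 years.
Modified duration = D_Mac / (1 + y) = 4.83726 / 1.006 = 4.80841 years.

4.81 years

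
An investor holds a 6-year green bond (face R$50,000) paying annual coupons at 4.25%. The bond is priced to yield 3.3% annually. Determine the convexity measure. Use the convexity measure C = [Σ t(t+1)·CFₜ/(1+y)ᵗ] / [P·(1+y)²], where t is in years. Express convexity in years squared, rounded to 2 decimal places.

34.46

With y = 0.033:
  t   CF        PV=CF/(1+0.033)^t    t·PV        t(t+1)·PV
  1     2,125.00     2,057.1152     2,057.1152       4,114.2304
  2     2,125.00     1,991.3990     3,982.7981      11,948.3942
  3     2,125.00     1,927.7822     5,783.3467      23,133.3866
  4     2,125.00     1,866.1977     7,464.7908      37,323.9539
  5     2,125.00     1,806.5805     9,032.9027      54,197.4161
  6    52,125.00    42,898.7007   257,392.2043   1,801,745.4304
  Σ                 52,547.7754   285,713.1577   1,932,462.8115
P = 52,547.7754.
Convexity = Σ t(t+1)·PV / [P·(1+y)²] = 1,932,462.8115 / (52,547.7754 × 1.067089) = 34.46324.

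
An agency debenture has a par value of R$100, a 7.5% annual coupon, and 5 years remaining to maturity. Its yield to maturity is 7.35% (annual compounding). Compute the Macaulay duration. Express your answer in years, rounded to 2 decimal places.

4.35 years

Periodic yield y = 0.0735. Discount each cash flow and weight by its year:
  t   CF        PV=CF/(1+0.0735)^t    t·PV
  1         7.50         6.9865         6.9865
  2         7.50         6.5081        13.0163
  3         7.50         6.0625        18.1876
  4         7.50         5.6475        22.5898
  5       107.50        75.4047       377.0233
  Σ                    100.6093       437.8036
Price P = Σ PV = 100.6093.
Macaulay duration = Σ(t·PV) / P = 437.8036 / 100.6093 = 4.35152 years.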